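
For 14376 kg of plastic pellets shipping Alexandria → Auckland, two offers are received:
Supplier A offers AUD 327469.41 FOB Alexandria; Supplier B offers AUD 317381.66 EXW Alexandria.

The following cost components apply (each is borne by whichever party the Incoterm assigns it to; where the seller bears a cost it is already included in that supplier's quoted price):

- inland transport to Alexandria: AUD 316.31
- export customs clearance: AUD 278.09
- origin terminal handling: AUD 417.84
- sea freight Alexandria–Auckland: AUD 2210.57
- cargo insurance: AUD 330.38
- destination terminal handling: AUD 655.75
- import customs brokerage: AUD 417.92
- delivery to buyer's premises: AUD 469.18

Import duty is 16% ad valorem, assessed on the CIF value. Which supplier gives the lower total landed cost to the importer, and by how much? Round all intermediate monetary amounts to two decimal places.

Supplier A (FOB):
CIF value = FOB price + freight + insurance = 327469.41 + 2210.57 + 330.38 = 330010.36
Import duty = 330010.36 × 16% = 52801.66
Buyer bears (A): 2210.57 + 330.38 + 655.75 + 417.92 + 469.18 = 4083.80
Landed cost (A) = invoice 327469.41 + 4083.80 + duty 52801.66 = 384354.87
Supplier B (EXW):
CIF value = EXW price + inland to port + export clearance + origin terminal + freight + insurance = 317381.66 + 316.31 + 278.09 + 417.84 + 2210.57 + 330.38 = 320934.85
Import duty = 320934.85 × 16% = 51349.58
Buyer bears (B): 316.31 + 278.09 + 417.84 + 2210.57 + 330.38 + 655.75 + 417.92 + 469.18 = 5096.04
Landed cost (B) = invoice 317381.66 + 5096.04 + duty 51349.58 = 373827.28
Difference = |384354.87 − 373827.28| = 10527.59

Supplier B is cheaper by AUD 10527.59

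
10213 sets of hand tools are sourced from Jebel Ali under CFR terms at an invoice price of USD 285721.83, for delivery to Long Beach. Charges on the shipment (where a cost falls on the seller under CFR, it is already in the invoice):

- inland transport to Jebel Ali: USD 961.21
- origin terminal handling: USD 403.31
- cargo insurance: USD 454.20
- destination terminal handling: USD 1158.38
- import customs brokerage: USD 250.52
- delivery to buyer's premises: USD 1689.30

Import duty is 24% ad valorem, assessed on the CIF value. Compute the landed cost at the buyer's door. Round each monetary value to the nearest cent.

CFR: the seller pays costs through ocean freight to the destination port, but not insurance.
Already in the invoice (seller's account under CFR): inland to port, origin terminal — exclude.
CIF value = CFR price + insurance = 285721.83 + 454.20 = 286176.03
Import duty = 286176.03 × 24% = 68682.25
Buyer bears: insurance 454.20 + destination terminal 1158.38 + brokerage 250.52 + delivery 1689.30 + duty 68682.25 = 72234.65
Landed cost = invoice 285721.83 + 72234.65 = 357956.48

Total landed cost: USD 357956.48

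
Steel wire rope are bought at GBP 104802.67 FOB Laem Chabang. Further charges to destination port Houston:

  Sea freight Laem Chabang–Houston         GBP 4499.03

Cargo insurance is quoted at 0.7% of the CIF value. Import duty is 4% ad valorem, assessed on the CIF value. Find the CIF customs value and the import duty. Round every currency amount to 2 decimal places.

CIF value: GBP 110072.21; import duty: GBP 4402.89

Let C be the CIF value. C = FOB price + freight + 0.7% × C
C − 0.7% × C = 104802.67 + 4499.03
0.993 × C = 109301.70
C = 109301.70 / 0.993 = 110072.21
Insurance premium = 0.7% × 110072.21 = 770.51
Import duty = 110072.21 × 4% = 4402.89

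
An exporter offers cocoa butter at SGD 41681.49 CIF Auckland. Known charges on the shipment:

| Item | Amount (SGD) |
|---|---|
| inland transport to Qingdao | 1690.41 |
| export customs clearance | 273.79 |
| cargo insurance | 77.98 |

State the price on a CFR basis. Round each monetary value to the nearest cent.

CFR price: SGD 41603.51

Not relevant to the conversion: export clearance, inland to port — on the seller under both CIF and CFR; already in the CIF price and stays in the CFR price.
From CIF to CFR, the seller no longer bears: insurance.
CFR price = 41681.49 − 77.98 = 41603.51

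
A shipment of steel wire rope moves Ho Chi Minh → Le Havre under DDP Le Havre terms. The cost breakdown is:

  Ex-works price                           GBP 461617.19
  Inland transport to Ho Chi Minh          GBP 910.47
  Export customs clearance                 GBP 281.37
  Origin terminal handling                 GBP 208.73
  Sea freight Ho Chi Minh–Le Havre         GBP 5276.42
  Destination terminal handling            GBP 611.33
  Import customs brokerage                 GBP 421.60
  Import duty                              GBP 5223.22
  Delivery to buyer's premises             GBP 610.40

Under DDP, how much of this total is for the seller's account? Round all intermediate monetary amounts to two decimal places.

DDP: the seller bears all costs including import duty.
Seller's account: goods 461617.19 + inland to port 910.47 + export clearance 281.37 + origin terminal 208.73 + freight 5276.42 + destination terminal 611.33 + brokerage 421.60 + duty 5223.22 + delivery 610.40 = 475160.73
Buyer's account: 0.00

Seller's account: GBP 475160.73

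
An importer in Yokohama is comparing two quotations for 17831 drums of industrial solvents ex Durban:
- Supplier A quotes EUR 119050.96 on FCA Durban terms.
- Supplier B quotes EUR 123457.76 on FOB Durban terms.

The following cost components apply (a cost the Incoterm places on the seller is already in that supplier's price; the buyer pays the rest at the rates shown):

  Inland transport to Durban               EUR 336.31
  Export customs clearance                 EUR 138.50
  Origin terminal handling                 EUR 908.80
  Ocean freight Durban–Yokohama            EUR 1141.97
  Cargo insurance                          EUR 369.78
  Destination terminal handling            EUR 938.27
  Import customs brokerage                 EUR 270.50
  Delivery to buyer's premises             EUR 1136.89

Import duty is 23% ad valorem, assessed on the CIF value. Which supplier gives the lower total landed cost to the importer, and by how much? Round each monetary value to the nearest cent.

Supplier A is cheaper by EUR 4302.54

Supplier A (FCA):
CIF value = FCA price + origin terminal + freight + insurance = 119050.96 + 908.80 + 1141.97 + 369.78 = 121471.51
Import duty = 121471.51 × 23% = 27938.45
Buyer bears (A): 908.80 + 1141.97 + 369.78 + 938.27 + 270.50 + 1136.89 = 4766.21
Landed cost (A) = invoice 119050.96 + 4766.21 + duty 27938.45 = 151755.62
Supplier B (FOB):
CIF value = FOB price + freight + insurance = 123457.76 + 1141.97 + 369.78 = 124969.51
Import duty = 124969.51 × 23% = 28742.99
Buyer bears (B): 1141.97 + 369.78 + 938.27 + 270.50 + 1136.89 = 3857.41
Landed cost (B) = invoice 123457.76 + 3857.41 + duty 28742.99 = 156058.16
Difference = |151755.62 − 156058.16| = 4302.54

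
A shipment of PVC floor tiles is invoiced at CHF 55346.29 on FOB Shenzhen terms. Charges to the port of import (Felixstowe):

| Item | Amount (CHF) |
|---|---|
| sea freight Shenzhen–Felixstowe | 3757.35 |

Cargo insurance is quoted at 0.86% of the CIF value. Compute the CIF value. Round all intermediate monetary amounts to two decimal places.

CIF value: CHF 59616.34

Let C be the CIF value. C = FOB price + freight + 0.86% × C
C − 0.86% × C = 55346.29 + 3757.35
0.9914 × C = 59103.64
C = 59103.64 / 0.9914 = 59616.34
Insurance premium = 0.86% × 59616.34 = 512.70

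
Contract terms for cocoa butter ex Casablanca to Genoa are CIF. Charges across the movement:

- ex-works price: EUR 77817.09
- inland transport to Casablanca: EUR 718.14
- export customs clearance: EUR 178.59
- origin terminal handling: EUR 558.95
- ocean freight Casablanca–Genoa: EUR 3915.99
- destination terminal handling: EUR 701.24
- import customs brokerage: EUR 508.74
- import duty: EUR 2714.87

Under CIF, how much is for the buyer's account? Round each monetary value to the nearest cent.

CIF: the seller pays costs through ocean freight and marine insurance to the destination port.
Seller's account: goods 77817.09 + inland to port 718.14 + export clearance 178.59 + origin terminal 558.95 + freight 3915.99 = 83188.76
Buyer's account: destination terminal 701.24 + brokerage 508.74 + duty 2714.87 = 3924.85

Buyer's account: EUR 3924.85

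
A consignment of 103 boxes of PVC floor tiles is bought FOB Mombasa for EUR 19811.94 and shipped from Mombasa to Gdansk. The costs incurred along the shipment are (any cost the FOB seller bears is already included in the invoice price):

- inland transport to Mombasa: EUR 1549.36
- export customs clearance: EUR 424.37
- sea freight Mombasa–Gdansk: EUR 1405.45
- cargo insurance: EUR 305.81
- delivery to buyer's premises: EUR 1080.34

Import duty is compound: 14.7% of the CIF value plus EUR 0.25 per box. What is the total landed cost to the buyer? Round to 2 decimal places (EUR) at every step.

Total landed cost: EUR 25793.20

FOB: the seller bears costs until goods are on board at the origin port; the buyer bears freight, insurance and all costs thereafter.
Already in the invoice (seller's account under FOB): inland to port, export clearance — exclude.
CIF value = FOB price + freight + insurance = 19811.94 + 1405.45 + 305.81 = 21523.20
Ad valorem component: 21523.20 × 14.7% = 3163.91
Specific component: 103 × 0.25 = 25.75
Import duty = 3163.91 + 25.75 = 3189.66
Buyer bears: freight 1405.45 + insurance 305.81 + delivery 1080.34 + duty 3189.66 = 5981.26
Landed cost = invoice 19811.94 + 5981.26 = 25793.20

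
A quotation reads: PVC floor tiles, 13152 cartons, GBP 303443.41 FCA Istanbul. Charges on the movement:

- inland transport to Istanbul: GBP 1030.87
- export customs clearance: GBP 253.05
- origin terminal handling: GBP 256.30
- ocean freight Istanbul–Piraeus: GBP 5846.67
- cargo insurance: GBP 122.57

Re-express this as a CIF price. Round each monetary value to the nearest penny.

Not relevant to the conversion: export clearance, inland to port — on the seller under both FCA and CIF; already in the FCA price and stays in the CIF price.
From FCA to CIF, the seller additionally bears: origin terminal, freight, insurance.
CIF price = 303443.41 + 256.30 + 5846.67 + 122.57 = 309668.95

CIF price: GBP 309668.95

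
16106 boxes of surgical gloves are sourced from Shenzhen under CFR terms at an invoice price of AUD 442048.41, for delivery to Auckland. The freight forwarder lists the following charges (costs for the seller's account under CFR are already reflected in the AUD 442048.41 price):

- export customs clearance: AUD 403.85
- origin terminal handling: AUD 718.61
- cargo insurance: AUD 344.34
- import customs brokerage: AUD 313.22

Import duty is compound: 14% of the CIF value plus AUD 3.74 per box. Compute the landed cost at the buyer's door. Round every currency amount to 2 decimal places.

Total landed cost: AUD 564877.40

CFR: the seller pays costs through ocean freight to the destination port, but not insurance.
Already in the invoice (seller's account under CFR): export clearance, origin terminal — exclude.
CIF value = CFR price + insurance = 442048.41 + 344.34 = 442392.75
Ad valorem component: 442392.75 × 14% = 61934.99
Specific component: 16106 × 3.74 = 60236.44
Import duty = 61934.99 + 60236.44 = 122171.43
Buyer bears: insurance 344.34 + brokerage 313.22 + duty 122171.43 = 122828.99
Landed cost = invoice 442048.41 + 122828.99 = 564877.40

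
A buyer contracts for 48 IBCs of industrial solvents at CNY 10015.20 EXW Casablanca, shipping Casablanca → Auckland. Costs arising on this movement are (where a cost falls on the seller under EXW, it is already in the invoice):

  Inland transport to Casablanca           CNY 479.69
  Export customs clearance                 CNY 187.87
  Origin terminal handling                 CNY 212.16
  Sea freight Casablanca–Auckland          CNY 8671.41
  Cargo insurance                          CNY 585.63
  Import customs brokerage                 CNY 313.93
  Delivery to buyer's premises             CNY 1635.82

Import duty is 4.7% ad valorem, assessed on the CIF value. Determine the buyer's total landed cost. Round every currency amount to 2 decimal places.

EXW: the seller makes goods available at their premises; the buyer bears all onward costs.
CIF value = EXW price + inland to port + export clearance + origin terminal + freight + insurance = 10015.20 + 479.69 + 187.87 + 212.16 + 8671.41 + 585.63 = 20151.96
Import duty = 20151.96 × 4.7% = 947.14
Buyer bears: inland to port 479.69 + export clearance 187.87 + origin terminal 212.16 + freight 8671.41 + insurance 585.63 + brokerage 313.93 + delivery 1635.82 + duty 947.14 = 13033.65
Landed cost = invoice 10015.20 + 13033.65 = 23048.85

Total landed cost: CNY 23048.85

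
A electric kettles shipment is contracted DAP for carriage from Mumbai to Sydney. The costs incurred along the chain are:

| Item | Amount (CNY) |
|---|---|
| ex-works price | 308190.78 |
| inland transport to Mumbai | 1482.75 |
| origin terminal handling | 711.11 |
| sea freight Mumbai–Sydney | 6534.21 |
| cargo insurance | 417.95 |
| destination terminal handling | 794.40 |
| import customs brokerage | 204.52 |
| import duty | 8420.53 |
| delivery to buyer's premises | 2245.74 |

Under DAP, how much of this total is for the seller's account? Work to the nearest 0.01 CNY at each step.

DAP: the seller bears all costs to the named destination except import duty and clearance.
Seller's account: goods 308190.78 + inland to port 1482.75 + origin terminal 711.11 + freight 6534.21 + insurance 417.95 + destination terminal 794.40 + delivery 2245.74 = 320376.94
Buyer's account: brokerage 204.52 + duty 8420.53 = 8625.05

Seller's account: CNY 320376.94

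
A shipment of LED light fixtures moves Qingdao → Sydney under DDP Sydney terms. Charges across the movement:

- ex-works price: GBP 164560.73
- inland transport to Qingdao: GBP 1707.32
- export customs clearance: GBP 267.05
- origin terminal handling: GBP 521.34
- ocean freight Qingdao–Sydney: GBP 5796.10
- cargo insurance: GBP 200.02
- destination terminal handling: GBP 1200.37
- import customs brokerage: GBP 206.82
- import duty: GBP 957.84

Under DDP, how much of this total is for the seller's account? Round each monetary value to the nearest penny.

DDP: the seller bears all costs including import duty.
Seller's account: goods 164560.73 + inland to port 1707.32 + export clearance 267.05 + origin terminal 521.34 + freight 5796.10 + insurance 200.02 + destination terminal 1200.37 + brokerage 206.82 + duty 957.84 = 175417.59
Buyer's account: 0.00

Seller's account: GBP 175417.59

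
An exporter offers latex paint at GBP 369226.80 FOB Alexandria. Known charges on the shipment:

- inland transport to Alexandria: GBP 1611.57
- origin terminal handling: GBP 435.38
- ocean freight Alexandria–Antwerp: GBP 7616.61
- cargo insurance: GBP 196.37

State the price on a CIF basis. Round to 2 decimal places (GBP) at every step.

Not relevant to the conversion: inland to port, origin terminal — on the seller under both FOB and CIF; already in the FOB price and stays in the CIF price.
From FOB to CIF, the seller additionally bears: freight, insurance.
CIF price = 369226.80 + 7616.61 + 196.37 = 377039.78

CIF price: GBP 377039.78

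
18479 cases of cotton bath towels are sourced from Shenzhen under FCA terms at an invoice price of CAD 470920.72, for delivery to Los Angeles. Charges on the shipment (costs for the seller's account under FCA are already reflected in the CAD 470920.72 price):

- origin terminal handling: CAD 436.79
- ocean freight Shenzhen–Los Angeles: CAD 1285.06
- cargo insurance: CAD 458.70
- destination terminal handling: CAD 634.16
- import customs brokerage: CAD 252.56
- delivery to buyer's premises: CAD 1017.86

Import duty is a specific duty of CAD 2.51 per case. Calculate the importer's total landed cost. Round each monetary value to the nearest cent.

Total landed cost: CAD 521388.14

FCA: the seller delivers export-cleared goods to the carrier; the buyer bears costs from that point.
CIF value = FCA price + origin terminal + freight + insurance = 470920.72 + 436.79 + 1285.06 + 458.70 = 473101.27
Import duty = 18479 × 2.51 = 46382.29
Buyer bears: origin terminal 436.79 + freight 1285.06 + insurance 458.70 + destination terminal 634.16 + brokerage 252.56 + delivery 1017.86 + duty 46382.29 = 50467.42
Landed cost = invoice 470920.72 + 50467.42 = 521388.14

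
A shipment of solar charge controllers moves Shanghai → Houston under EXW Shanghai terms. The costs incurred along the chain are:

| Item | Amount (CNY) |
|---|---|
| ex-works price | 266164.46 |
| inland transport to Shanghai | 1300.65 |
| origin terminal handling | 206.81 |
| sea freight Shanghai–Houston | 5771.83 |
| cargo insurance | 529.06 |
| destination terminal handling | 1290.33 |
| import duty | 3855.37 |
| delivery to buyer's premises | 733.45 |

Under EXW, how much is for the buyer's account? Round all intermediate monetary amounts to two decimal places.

Buyer's account: CNY 13687.50

EXW: the seller makes goods available at their premises; the buyer bears all onward costs.
Seller's account: goods 266164.46 = 266164.46
Buyer's account: inland to port 1300.65 + origin terminal 206.81 + freight 5771.83 + insurance 529.06 + destination terminal 1290.33 + duty 3855.37 + delivery 733.45 = 13687.50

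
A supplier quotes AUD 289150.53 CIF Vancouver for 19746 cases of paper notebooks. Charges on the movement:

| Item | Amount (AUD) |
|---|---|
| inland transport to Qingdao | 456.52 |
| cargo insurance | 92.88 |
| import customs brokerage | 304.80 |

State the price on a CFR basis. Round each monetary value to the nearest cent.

Not relevant to the conversion: inland to port — on the seller under both CIF and CFR; already in the CIF price and stays in the CFR price. brokerage — on the buyer under both terms; not part of either seller's price.
From CIF to CFR, the seller no longer bears: insurance.
CFR price = 289150.53 − 92.88 = 289057.65

CFR price: AUD 289057.65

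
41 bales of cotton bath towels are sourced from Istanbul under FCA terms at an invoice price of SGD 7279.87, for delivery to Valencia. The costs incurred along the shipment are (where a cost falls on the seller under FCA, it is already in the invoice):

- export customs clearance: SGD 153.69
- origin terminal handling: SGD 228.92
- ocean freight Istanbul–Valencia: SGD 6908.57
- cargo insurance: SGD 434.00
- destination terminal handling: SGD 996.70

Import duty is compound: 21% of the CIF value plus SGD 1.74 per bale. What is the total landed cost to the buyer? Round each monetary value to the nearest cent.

FCA: the seller delivers export-cleared goods to the carrier; the buyer bears costs from that point.
Already in the invoice (seller's account under FCA): export clearance — exclude.
CIF value = FCA price + origin terminal + freight + insurance = 7279.87 + 228.92 + 6908.57 + 434.00 = 14851.36
Ad valorem component: 14851.36 × 21% = 3118.79
Specific component: 41 × 1.74 = 71.34
Import duty = 3118.79 + 71.34 = 3190.13
Buyer bears: origin terminal 228.92 + freight 6908.57 + insurance 434.00 + destination terminal 996.70 + duty 3190.13 = 11758.32
Landed cost = invoice 7279.87 + 11758.32 = 19038.19

Total landed cost: SGD 19038.19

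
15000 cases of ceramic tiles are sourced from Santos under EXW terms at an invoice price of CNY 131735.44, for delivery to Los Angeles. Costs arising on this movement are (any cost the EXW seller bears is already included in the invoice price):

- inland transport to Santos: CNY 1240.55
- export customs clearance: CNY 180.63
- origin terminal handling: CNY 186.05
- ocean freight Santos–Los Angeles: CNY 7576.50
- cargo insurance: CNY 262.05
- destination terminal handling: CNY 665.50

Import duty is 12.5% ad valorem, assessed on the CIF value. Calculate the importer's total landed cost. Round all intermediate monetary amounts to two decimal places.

EXW: the seller makes goods available at their premises; the buyer bears all onward costs.
CIF value = EXW price + inland to port + export clearance + origin terminal + freight + insurance = 131735.44 + 1240.55 + 180.63 + 186.05 + 7576.50 + 262.05 = 141181.22
Import duty = 141181.22 × 12.5% = 17647.65
Buyer bears: inland to port 1240.55 + export clearance 180.63 + origin terminal 186.05 + freight 7576.50 + insurance 262.05 + destination terminal 665.50 + duty 17647.65 = 27758.93
Landed cost = invoice 131735.44 + 27758.93 = 159494.37

Total landed cost: CNY 159494.37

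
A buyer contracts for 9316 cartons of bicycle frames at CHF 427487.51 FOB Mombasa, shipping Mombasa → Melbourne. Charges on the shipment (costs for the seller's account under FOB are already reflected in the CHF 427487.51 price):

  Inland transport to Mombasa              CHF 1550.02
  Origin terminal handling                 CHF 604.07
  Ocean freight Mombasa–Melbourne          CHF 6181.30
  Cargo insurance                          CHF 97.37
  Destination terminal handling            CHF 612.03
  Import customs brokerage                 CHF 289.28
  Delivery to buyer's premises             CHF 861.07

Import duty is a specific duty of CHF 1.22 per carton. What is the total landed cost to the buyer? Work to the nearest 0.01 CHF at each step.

Total landed cost: CHF 446894.08

FOB: the seller bears costs until goods are on board at the origin port; the buyer bears freight, insurance and all costs thereafter.
Already in the invoice (seller's account under FOB): inland to port, origin terminal — exclude.
CIF value = FOB price + freight + insurance = 427487.51 + 6181.30 + 97.37 = 433766.18
Import duty = 9316 × 1.22 = 11365.52
Buyer bears: freight 6181.30 + insurance 97.37 + destination terminal 612.03 + brokerage 289.28 + delivery 861.07 + duty 11365.52 = 19406.57
Landed cost = invoice 427487.51 + 19406.57 = 446894.08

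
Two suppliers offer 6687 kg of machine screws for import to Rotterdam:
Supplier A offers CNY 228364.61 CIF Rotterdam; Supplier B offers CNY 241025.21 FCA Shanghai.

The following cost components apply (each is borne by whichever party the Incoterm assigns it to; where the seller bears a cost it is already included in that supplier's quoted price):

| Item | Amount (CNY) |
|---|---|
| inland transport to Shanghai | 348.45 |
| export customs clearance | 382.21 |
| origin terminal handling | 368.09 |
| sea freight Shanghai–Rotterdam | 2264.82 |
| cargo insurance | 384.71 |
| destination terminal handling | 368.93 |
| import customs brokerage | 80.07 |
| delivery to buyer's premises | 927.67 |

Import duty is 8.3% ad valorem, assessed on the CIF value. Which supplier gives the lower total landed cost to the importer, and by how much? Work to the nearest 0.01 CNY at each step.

Supplier A is cheaper by CNY 16979.51

Supplier A (CIF):
The CIF price already equals the CIF value: 228364.61
Import duty = 228364.61 × 8.3% = 18954.26
Buyer bears (A): 368.93 + 80.07 + 927.67 = 1376.67
Landed cost (A) = invoice 228364.61 + 1376.67 + duty 18954.26 = 248695.54
Supplier B (FCA):
CIF value = FCA price + origin terminal + freight + insurance = 241025.21 + 368.09 + 2264.82 + 384.71 = 244042.83
Import duty = 244042.83 × 8.3% = 20255.55
Buyer bears (B): 368.09 + 2264.82 + 384.71 + 368.93 + 80.07 + 927.67 = 4394.29
Landed cost (B) = invoice 241025.21 + 4394.29 + duty 20255.55 = 265675.05
Difference = |248695.54 − 265675.05| = 16979.51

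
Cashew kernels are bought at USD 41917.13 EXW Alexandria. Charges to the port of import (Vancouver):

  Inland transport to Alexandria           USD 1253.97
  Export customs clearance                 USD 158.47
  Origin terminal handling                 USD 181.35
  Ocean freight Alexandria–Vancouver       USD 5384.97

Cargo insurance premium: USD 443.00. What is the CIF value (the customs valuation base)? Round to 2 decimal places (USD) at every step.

CIF value: USD 49338.89

CIF = EXW price + pre-shipment costs + freight + insurance
CIF = 41917.13 + 1253.97 + 158.47 + 181.35 + 5384.97 + 443.00 = 49338.89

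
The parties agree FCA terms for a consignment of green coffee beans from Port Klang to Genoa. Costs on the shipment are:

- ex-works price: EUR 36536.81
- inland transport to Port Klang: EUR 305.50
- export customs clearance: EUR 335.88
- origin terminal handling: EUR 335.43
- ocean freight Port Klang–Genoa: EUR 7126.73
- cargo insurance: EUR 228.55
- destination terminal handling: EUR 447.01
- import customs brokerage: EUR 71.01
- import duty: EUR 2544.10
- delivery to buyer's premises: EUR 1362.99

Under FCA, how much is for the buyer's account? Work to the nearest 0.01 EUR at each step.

FCA: the seller delivers export-cleared goods to the carrier; the buyer bears costs from that point.
Seller's account: goods 36536.81 + inland to port 305.50 + export clearance 335.88 = 37178.19
Buyer's account: origin terminal 335.43 + freight 7126.73 + insurance 228.55 + destination terminal 447.01 + brokerage 71.01 + duty 2544.10 + delivery 1362.99 = 12115.82

Buyer's account: EUR 12115.82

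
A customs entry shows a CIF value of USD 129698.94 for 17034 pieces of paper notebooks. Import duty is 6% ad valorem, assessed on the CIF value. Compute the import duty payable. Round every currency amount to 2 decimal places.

Import duty = 129698.94 × 6% = 7781.94

Import duty: USD 7781.94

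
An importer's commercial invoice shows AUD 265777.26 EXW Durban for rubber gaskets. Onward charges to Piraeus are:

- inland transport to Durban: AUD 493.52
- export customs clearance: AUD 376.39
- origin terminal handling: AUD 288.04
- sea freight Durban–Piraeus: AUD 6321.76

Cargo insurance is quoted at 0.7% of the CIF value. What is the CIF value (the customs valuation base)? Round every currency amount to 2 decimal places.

CIF value: AUD 275183.25

Let C be the CIF value. C = EXW price + pre-shipment costs + freight + 0.7% × C
C − 0.7% × C = 265777.26 + 493.52 + 376.39 + 288.04 + 6321.76
0.993 × C = 273256.97
C = 273256.97 / 0.993 = 275183.25
Insurance premium = 0.7% × 275183.25 = 1926.28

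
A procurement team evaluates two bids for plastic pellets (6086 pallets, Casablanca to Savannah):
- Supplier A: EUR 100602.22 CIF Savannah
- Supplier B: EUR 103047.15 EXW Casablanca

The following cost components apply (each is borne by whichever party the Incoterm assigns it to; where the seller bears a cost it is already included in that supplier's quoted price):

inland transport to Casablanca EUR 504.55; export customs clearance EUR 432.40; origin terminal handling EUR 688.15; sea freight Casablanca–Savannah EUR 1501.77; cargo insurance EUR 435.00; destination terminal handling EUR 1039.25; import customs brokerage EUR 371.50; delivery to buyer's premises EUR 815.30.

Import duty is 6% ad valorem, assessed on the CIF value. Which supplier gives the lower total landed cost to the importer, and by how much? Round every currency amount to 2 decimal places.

Supplier A (CIF):
The CIF price already equals the CIF value: 100602.22
Import duty = 100602.22 × 6% = 6036.13
Buyer bears (A): 1039.25 + 371.50 + 815.30 = 2226.05
Landed cost (A) = invoice 100602.22 + 2226.05 + duty 6036.13 = 108864.40
Supplier B (EXW):
CIF value = EXW price + inland to port + export clearance + origin terminal + freight + insurance = 103047.15 + 504.55 + 432.40 + 688.15 + 1501.77 + 435.00 = 106609.02
Import duty = 106609.02 × 6% = 6396.54
Buyer bears (B): 504.55 + 432.40 + 688.15 + 1501.77 + 435.00 + 1039.25 + 371.50 + 815.30 = 5787.92
Landed cost (B) = invoice 103047.15 + 5787.92 + duty 6396.54 = 115231.61
Difference = |108864.40 − 115231.61| = 6367.21

Supplier A is cheaper by EUR 6367.21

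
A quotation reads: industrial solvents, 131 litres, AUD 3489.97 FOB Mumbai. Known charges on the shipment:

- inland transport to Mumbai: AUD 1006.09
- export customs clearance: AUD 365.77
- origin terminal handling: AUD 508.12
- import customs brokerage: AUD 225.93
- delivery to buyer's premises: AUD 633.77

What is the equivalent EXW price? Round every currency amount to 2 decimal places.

EXW price: AUD 1609.99

Not relevant to the conversion: delivery, brokerage — on the buyer under both terms; not part of either seller's price.
From FOB to EXW, the seller no longer bears: inland to port, export clearance, origin terminal.
EXW price = 3489.97 − 1006.09 − 365.77 − 508.12 = 1609.99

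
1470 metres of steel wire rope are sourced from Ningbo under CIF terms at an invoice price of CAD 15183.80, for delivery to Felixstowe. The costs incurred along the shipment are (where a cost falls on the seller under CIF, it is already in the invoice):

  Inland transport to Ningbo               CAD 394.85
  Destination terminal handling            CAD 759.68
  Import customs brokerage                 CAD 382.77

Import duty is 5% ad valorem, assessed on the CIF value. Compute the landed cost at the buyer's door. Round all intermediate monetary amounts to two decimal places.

CIF: the seller pays costs through ocean freight and marine insurance to the destination port.
Already in the invoice (seller's account under CIF): inland to port — exclude.
The CIF price already equals the CIF value: 15183.80
Import duty = 15183.80 × 5% = 759.19
Buyer bears: destination terminal 759.68 + brokerage 382.77 + duty 759.19 = 1901.64
Landed cost = invoice 15183.80 + 1901.64 = 17085.44

Total landed cost: CAD 17085.44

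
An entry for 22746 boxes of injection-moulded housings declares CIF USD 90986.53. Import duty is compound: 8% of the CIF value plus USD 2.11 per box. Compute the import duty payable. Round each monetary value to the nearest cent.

Import duty: USD 55272.98

Ad valorem component: 90986.53 × 8% = 7278.92
Specific component: 22746 × 2.11 = 47994.06
Import duty = 7278.92 + 47994.06 = 55272.98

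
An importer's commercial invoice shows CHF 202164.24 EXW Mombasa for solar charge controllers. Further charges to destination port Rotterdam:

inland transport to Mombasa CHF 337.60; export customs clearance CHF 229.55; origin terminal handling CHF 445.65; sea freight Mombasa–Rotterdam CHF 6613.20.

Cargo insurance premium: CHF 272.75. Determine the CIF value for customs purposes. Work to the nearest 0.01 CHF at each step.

CIF = EXW price + pre-shipment costs + freight + insurance
CIF = 202164.24 + 337.60 + 229.55 + 445.65 + 6613.20 + 272.75 = 210062.99

CIF value: CHF 210062.99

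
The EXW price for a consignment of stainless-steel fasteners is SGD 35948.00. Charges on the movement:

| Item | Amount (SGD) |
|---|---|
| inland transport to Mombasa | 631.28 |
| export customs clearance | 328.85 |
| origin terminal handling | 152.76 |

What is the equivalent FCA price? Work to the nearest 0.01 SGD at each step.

FCA price: SGD 36908.13

Not relevant to the conversion: origin terminal — on the buyer under both terms; not part of either seller's price.
From EXW to FCA, the seller additionally bears: inland to port, export clearance.
FCA price = 35948.00 + 631.28 + 328.85 = 36908.13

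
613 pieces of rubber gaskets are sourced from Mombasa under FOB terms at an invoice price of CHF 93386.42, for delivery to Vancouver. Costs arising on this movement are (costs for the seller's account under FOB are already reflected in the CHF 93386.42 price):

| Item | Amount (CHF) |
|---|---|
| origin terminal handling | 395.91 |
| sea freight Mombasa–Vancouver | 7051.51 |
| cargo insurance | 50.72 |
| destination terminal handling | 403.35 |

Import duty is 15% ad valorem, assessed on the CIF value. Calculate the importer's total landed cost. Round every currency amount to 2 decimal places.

Total landed cost: CHF 115965.30

FOB: the seller bears costs until goods are on board at the origin port; the buyer bears freight, insurance and all costs thereafter.
Already in the invoice (seller's account under FOB): origin terminal — exclude.
CIF value = FOB price + freight + insurance = 93386.42 + 7051.51 + 50.72 = 100488.65
Import duty = 100488.65 × 15% = 15073.30
Buyer bears: freight 7051.51 + insurance 50.72 + destination terminal 403.35 + duty 15073.30 = 22578.88
Landed cost = invoice 93386.42 + 22578.88 = 115965.30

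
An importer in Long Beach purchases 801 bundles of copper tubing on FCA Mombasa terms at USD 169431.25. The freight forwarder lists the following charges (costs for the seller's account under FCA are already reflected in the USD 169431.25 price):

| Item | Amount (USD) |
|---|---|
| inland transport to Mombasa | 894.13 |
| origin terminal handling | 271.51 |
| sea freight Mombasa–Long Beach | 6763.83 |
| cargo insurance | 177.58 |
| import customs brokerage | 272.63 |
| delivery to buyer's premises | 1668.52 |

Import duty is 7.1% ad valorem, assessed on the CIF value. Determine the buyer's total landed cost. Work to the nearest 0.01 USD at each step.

Total landed cost: USD 191127.06

FCA: the seller delivers export-cleared goods to the carrier; the buyer bears costs from that point.
Already in the invoice (seller's account under FCA): inland to port — exclude.
CIF value = FCA price + origin terminal + freight + insurance = 169431.25 + 271.51 + 6763.83 + 177.58 = 176644.17
Import duty = 176644.17 × 7.1% = 12541.74
Buyer bears: origin terminal 271.51 + freight 6763.83 + insurance 177.58 + brokerage 272.63 + delivery 1668.52 + duty 12541.74 = 21695.81
Landed cost = invoice 169431.25 + 21695.81 = 191127.06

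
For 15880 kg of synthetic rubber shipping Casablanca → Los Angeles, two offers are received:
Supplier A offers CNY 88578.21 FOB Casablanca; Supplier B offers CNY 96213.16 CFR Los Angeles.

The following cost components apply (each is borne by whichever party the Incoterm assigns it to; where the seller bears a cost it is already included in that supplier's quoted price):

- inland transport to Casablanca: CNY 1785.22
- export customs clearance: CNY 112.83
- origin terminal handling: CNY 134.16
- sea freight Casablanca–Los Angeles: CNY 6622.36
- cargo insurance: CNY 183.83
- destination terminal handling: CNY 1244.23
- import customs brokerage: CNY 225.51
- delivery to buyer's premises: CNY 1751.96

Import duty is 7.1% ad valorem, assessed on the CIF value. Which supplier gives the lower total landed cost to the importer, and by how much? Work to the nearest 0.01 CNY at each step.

Supplier A (FOB):
CIF value = FOB price + freight + insurance = 88578.21 + 6622.36 + 183.83 = 95384.40
Import duty = 95384.40 × 7.1% = 6772.29
Buyer bears (A): 6622.36 + 183.83 + 1244.23 + 225.51 + 1751.96 = 10027.89
Landed cost (A) = invoice 88578.21 + 10027.89 + duty 6772.29 = 105378.39
Supplier B (CFR):
CIF value = CFR price + insurance = 96213.16 + 183.83 = 96396.99
Import duty = 96396.99 × 7.1% = 6844.19
Buyer bears (B): 183.83 + 1244.23 + 225.51 + 1751.96 = 3405.53
Landed cost (B) = invoice 96213.16 + 3405.53 + duty 6844.19 = 106462.88
Difference = |105378.39 − 106462.88| = 1084.49

Supplier A is cheaper by CNY 1084.49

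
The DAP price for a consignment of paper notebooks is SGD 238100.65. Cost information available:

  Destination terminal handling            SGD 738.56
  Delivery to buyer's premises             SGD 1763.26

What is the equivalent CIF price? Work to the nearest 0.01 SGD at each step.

From DAP to CIF, the seller no longer bears: destination terminal, delivery.
CIF price = 238100.65 − 738.56 − 1763.26 = 235598.83

CIF price: SGD 235598.83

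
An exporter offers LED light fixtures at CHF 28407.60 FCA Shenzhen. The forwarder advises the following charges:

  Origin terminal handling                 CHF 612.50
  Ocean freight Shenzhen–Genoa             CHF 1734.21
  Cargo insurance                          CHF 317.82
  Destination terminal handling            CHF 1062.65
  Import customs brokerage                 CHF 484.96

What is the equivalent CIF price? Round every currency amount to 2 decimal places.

CIF price: CHF 31072.13

Not relevant to the conversion: brokerage, destination terminal — on the buyer under both terms; not part of either seller's price.
From FCA to CIF, the seller additionally bears: origin terminal, freight, insurance.
CIF price = 28407.60 + 612.50 + 1734.21 + 317.82 = 31072.13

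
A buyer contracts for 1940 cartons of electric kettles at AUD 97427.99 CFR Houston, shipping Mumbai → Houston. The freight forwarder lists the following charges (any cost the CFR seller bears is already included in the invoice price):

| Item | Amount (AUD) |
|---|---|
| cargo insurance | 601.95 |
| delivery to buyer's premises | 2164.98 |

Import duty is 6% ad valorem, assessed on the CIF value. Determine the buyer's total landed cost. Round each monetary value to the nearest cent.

Total landed cost: AUD 106076.72

CFR: the seller pays costs through ocean freight to the destination port, but not insurance.
CIF value = CFR price + insurance = 97427.99 + 601.95 = 98029.94
Import duty = 98029.94 × 6% = 5881.80
Buyer bears: insurance 601.95 + delivery 2164.98 + duty 5881.80 = 8648.73
Landed cost = invoice 97427.99 + 8648.73 = 106076.72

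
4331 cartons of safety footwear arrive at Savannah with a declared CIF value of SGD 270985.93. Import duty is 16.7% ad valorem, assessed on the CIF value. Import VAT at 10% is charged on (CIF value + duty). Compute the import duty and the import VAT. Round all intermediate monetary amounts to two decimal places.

Import duty: SGD 45254.65; import VAT: SGD 31624.06

Import duty = 270985.93 × 16.7% = 45254.65
VAT base = CIF + duty = 270985.93 + 45254.65 = 316240.58
Import VAT = 316240.58 × 10% = 31624.06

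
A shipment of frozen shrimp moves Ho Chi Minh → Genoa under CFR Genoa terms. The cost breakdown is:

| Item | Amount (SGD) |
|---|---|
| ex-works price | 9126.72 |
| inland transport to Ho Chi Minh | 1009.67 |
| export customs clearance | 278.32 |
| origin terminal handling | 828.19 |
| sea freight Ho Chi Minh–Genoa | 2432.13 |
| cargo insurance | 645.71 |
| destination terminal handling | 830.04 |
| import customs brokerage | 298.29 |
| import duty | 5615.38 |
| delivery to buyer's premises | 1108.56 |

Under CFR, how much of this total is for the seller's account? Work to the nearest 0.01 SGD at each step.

Seller's account: SGD 13675.03

CFR: the seller pays costs through ocean freight to the destination port, but not insurance.
Seller's account: goods 9126.72 + inland to port 1009.67 + export clearance 278.32 + origin terminal 828.19 + freight 2432.13 = 13675.03
Buyer's account: insurance 645.71 + destination terminal 830.04 + brokerage 298.29 + duty 5615.38 + delivery 1108.56 = 8497.98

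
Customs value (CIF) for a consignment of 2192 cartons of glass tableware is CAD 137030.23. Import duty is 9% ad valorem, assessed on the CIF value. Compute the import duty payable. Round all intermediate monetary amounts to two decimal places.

Import duty = 137030.23 × 9% = 12332.72

Import duty: CAD 12332.72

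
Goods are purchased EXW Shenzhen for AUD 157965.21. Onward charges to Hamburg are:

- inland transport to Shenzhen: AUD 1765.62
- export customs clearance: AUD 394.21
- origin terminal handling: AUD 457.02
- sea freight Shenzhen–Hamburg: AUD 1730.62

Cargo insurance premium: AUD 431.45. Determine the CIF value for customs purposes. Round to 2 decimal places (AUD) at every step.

CIF = EXW price + pre-shipment costs + freight + insurance
CIF = 157965.21 + 1765.62 + 394.21 + 457.02 + 1730.62 + 431.45 = 162744.13

CIF value: AUD 162744.13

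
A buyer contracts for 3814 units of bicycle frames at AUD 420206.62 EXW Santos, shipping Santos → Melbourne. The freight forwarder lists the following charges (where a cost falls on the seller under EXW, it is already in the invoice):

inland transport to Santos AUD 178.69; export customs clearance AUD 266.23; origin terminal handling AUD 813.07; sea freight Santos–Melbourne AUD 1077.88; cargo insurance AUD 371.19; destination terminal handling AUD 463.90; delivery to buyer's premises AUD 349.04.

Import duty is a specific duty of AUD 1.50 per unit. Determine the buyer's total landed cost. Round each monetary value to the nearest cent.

EXW: the seller makes goods available at their premises; the buyer bears all onward costs.
CIF value = EXW price + inland to port + export clearance + origin terminal + freight + insurance = 420206.62 + 178.69 + 266.23 + 813.07 + 1077.88 + 371.19 = 422913.68
Import duty = 3814 × 1.50 = 5721.00
Buyer bears: inland to port 178.69 + export clearance 266.23 + origin terminal 813.07 + freight 1077.88 + insurance 371.19 + destination terminal 463.90 + delivery 349.04 + duty 5721.00 = 9241.00
Landed cost = invoice 420206.62 + 9241.00 = 429447.62

Total landed cost: AUD 429447.62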